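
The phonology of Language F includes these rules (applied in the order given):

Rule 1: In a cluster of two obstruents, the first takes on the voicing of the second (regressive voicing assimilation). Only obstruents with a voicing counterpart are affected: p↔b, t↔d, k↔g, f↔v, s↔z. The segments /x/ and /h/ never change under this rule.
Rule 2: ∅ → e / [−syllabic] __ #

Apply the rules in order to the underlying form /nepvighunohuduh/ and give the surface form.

Rule 1 (regressive voicing assimilation): /p/ precedes the voiced obstruent /v/, so it voices to [b] by assimilation. /g/ precedes the voiceless obstruent /h/, so it devoices to [k] by assimilation. /nepvighunohuduh/ → nebvikhunohuduh.
Rule 2 (final e-epenthesis): the form ends in the consonant /h/, so [e] is inserted word-finally. /nebvikhunohuduh/ → nebvikhunohuduhe.

nebvikhunohuduhe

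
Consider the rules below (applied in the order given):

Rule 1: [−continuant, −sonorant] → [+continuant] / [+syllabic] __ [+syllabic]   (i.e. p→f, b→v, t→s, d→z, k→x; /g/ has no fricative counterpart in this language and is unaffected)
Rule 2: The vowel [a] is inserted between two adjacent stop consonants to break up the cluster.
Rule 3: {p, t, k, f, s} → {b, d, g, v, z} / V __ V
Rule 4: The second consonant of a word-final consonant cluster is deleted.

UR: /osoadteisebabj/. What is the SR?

ozoadadeizevab

Rule 1 (intervocalic spirantization): /b/ is a stop between vowels /e/ and /a/, so it spirantizes to the fricative [v]. /osoadteisebabj/ → osoadteisevabj.
Rule 2 (stop-cluster a-epenthesis): /d/ and /t/ form a stop–stop cluster, so [a] is inserted between them. /osoadteisevabj/ → osoadateisevabj.
Rule 3 (intervocalic voicing): /s/ is a voiceless obstruent between vowels /o/ and /o/, so it voices to [z]. /t/ is a voiceless obstruent between vowels /a/ and /e/, so it voices to [d]. /s/ is a voiceless obstruent between vowels /i/ and /e/, so it voices to [z]. /osoadateisevabj/ → ozoadadeizevabj.
Rule 4 (final cluster simplification): /j/ is the second consonant of a word-final cluster /bj/, so it deletes. /ozoadadeizevabj/ → ozoadadeizevab.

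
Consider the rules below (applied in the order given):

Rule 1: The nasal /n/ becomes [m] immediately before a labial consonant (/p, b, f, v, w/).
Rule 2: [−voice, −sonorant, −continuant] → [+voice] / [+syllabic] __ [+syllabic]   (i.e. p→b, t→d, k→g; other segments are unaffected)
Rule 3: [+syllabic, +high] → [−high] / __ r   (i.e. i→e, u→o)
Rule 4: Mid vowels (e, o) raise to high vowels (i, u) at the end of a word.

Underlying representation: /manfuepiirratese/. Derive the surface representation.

mamfuebierradesi

Rule 1 (nasal place assimilation): /n/ precedes the labial consonant /f/, so it assimilates in place to [m]. /manfuepiirratese/ → mamfuepiirratese.
Rule 2 (intervocalic voicing): /p/ is a voiceless stop between vowels /e/ and /i/, so it voices to [b]. /t/ is a voiceless stop between vowels /a/ and /e/, so it voices to [d]. /mamfuepiirratese/ → mamfuebiirradese.
Rule 3 (pre-rhotic lowering): /i/ is a high vowel immediately before /r/, so it lowers to [e]. /mamfuebiirradese/ → mamfuebierradese.
Rule 4 (final vowel raising): /e/ is a mid vowel in word-final position, so it raises to [i]. /mamfuebierradese/ → mamfuebierradesi.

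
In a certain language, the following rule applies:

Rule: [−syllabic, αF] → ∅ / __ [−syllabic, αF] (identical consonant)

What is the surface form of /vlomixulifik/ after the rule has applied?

No segment of /vlomixulifik/ meets the structural description of the rule, so the form surfaces unchanged.

vlomixulifik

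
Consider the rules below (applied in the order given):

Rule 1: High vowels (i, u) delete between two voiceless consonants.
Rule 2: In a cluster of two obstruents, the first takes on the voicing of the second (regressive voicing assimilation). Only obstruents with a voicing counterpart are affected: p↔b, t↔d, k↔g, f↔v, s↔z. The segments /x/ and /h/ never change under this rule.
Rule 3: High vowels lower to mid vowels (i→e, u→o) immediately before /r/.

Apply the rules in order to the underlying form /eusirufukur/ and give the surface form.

euserufkor

Rule 1 (high vowel syncope): /u/ is a high vowel flanked by voiceless consonants /f/ and /k/, so it deletes. /eusirufukur/ → eusirufkur.
Rule 2 (regressive voicing assimilation): no segment meets the environment; /eusirufkur/ is unchanged.
Rule 3 (pre-rhotic lowering): /i/ is a high vowel immediately before /r/, so it lowers to [e]. /u/ is a high vowel immediately before /r/, so it lowers to [o]. /eusirufkur/ → euserufkor.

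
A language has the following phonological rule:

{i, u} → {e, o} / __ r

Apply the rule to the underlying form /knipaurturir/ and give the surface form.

/u/ is a high vowel immediately before /r/, so it lowers to [o].
/u/ is a high vowel immediately before /r/, so it lowers to [o].
/i/ is a high vowel immediately before /r/, so it lowers to [e].
The other instance of /i/ does not occur in the required environment and remains unchanged.
Surface form: [knipaortorer].

knipaortorer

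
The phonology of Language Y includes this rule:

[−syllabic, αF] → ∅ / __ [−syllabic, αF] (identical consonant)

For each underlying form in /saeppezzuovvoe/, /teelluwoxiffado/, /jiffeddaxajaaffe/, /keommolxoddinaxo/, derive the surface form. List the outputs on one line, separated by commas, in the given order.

saepezuovoe, teeluwoxifado, jifedaxajaafe, keomolxodinaxo

/saeppezzuovvoe/: /pp/ is a geminate; the first /p/ deletes. /zz/ is a geminate; the first /z/ deletes. /vv/ is a geminate; the first /v/ deletes. → [saepezuovoe].
/teelluwoxiffado/: /ll/ is a geminate; the first /l/ deletes. /ff/ is a geminate; the first /f/ deletes. → [teeluwoxifado].
/jiffeddaxajaaffe/: /ff/ is a geminate; the first /f/ deletes. /dd/ is a geminate; the first /d/ deletes. /ff/ is a geminate; the first /f/ deletes. → [jifedaxajaafe].
/keommolxoddinaxo/: /mm/ is a geminate; the first /m/ deletes. /dd/ is a geminate; the first /d/ deletes. → [keomolxodinaxo].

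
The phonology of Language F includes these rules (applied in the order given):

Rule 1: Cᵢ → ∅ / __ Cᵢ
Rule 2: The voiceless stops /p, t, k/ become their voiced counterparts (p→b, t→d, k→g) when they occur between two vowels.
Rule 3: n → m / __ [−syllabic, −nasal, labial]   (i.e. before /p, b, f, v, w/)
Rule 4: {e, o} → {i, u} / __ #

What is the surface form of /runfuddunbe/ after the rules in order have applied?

Rule 1 (degemination): /dd/ is a geminate; the first /d/ deletes. /runfuddunbe/ → runfudunbe.
Rule 2 (intervocalic voicing): no segment meets the environment; /runfudunbe/ is unchanged.
Rule 3 (nasal place assimilation): /n/ precedes the labial consonant /f/, so it assimilates in place to [m]. /n/ precedes the labial consonant /b/, so it assimilates in place to [m]. /runfudunbe/ → rumfudumbe.
Rule 4 (final vowel raising): /e/ is a mid vowel in word-final position, so it raises to [i]. /rumfudumbe/ → rumfudumbi.

rumfudumbi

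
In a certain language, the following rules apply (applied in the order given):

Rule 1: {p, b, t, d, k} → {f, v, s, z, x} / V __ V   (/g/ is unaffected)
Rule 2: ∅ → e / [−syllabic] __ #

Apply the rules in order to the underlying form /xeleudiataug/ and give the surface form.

xeleuziasauge

Rule 1 (intervocalic spirantization): /d/ is a stop between vowels /u/ and /i/, so it spirantizes to the fricative [z]. /t/ is a stop between vowels /a/ and /a/, so it spirantizes to the fricative [s]. /xeleudiataug/ → xeleuziasaug.
Rule 2 (final e-epenthesis): the form ends in the consonant /g/, so [e] is inserted word-finally. /xeleuziasaug/ → xeleuziasauge.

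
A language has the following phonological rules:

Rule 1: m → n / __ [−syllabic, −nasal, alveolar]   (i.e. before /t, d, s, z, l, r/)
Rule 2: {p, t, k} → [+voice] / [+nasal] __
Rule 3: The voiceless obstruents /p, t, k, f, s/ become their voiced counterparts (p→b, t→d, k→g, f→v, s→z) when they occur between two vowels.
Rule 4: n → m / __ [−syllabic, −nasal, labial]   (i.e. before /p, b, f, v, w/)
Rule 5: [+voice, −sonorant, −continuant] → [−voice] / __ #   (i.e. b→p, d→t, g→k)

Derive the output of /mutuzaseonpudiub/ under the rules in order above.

muduzazeombudiup

Rule 1 (nasal place assimilation): no segment meets the environment; /mutuzaseonpudiub/ is unchanged.
Rule 2 (post-nasal voicing): /p/ is a voiceless stop immediately after the nasal /n/, so it voices to [b]. /mutuzaseonpudiub/ → mutuzaseonbudiub.
Rule 3 (intervocalic voicing): /t/ is a voiceless obstruent between vowels /u/ and /u/, so it voices to [d]. /s/ is a voiceless obstruent between vowels /a/ and /e/, so it voices to [z]. /mutuzaseonbudiub/ → muduzazeonbudiub.
Rule 4 (nasal place assimilation): /n/ precedes the labial consonant /b/, so it assimilates in place to [m]. /muduzazeonbudiub/ → muduzazeombudiub.
Rule 5 (final devoicing): /b/ is a voiced stop in word-final position, so it devoices to [p]. /muduzazeombudiub/ → muduzazeombudiup.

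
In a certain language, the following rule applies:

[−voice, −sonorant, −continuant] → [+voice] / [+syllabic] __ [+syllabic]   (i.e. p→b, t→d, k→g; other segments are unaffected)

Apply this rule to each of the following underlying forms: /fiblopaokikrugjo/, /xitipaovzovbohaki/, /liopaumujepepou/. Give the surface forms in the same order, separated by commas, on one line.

/fiblopaokikrugjo/: /p/ is a voiceless stop between vowels /o/ and /a/, so it voices to [b]. /k/ is a voiceless stop between vowels /o/ and /i/, so it voices to [g]. → [fiblobaogikrugjo].
/xitipaovzovbohaki/: /t/ is a voiceless stop between vowels /i/ and /i/, so it voices to [d]. /p/ is a voiceless stop between vowels /i/ and /a/, so it voices to [b]. /k/ is a voiceless stop between vowels /a/ and /i/, so it voices to [g]. → [xidibaovzovbohagi].
/liopaumujepepou/: /p/ is a voiceless stop between vowels /o/ and /a/, so it voices to [b]. /p/ is a voiceless stop between vowels /e/ and /e/, so it voices to [b]. /p/ is a voiceless stop between vowels /e/ and /o/, so it voices to [b]. → [liobaumujebebou].

fiblobaogikrugjo, xidibaovzovbohagi, liobaumujebebou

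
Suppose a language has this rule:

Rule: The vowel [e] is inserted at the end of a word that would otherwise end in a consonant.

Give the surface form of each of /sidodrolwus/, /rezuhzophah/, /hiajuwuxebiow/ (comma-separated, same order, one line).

/sidodrolwus/: the form ends in the consonant /s/, so [e] is inserted word-finally. → [sidodrolwuse].
/rezuhzophah/: the form ends in the consonant /h/, so [e] is inserted word-finally. → [rezuhzophahe].
/hiajuwuxebiow/: the form ends in the consonant /w/, so [e] is inserted word-finally. → [hiajuwuxebiowe].

sidodrolwuse, rezuhzophahe, hiajuwuxebiowe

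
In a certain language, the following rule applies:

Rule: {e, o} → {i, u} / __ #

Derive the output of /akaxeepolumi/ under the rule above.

No segment of /akaxeepolumi/ meets the structural description of the rule, so the form surfaces unchanged.

akaxeepolumi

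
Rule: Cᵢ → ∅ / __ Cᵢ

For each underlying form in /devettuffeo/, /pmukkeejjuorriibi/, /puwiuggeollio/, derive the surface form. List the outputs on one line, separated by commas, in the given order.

devetufeo, pmukeejuoriibi, puwiugeolio

/devettuffeo/: /tt/ is a geminate; the first /t/ deletes. /ff/ is a geminate; the first /f/ deletes. → [devetufeo].
/pmukkeejjuorriibi/: /kk/ is a geminate; the first /k/ deletes. /jj/ is a geminate; the first /j/ deletes. /rr/ is a geminate; the first /r/ deletes. → [pmukeejuoriibi].
/puwiuggeollio/: /gg/ is a geminate; the first /g/ deletes. /ll/ is a geminate; the first /l/ deletes. → [puwiugeolio].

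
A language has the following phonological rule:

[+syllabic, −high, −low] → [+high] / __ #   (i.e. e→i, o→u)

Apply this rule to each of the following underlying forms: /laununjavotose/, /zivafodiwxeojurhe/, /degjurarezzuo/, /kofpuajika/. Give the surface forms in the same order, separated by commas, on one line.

/laununjavotose/: /e/ is a mid vowel in word-final position, so it raises to [i]. → [laununjavotosi].
/zivafodiwxeojurhe/: /e/ is a mid vowel in word-final position, so it raises to [i]. → [zivafodiwxeojurhi].
/degjurarezzuo/: /o/ is a mid vowel in word-final position, so it raises to [u]. → [degjurarezzuu].
/kofpuajika/: the rule's environment is not met; surfaces unchanged as [kofpuajika].

laununjavotosi, zivafodiwxeojurhi, degjurarezzuu, kofpuajika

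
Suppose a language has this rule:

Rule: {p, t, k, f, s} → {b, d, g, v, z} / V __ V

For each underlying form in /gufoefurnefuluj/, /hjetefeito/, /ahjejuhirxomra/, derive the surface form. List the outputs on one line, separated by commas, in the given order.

/gufoefurnefuluj/: /f/ is a voiceless obstruent between vowels /u/ and /o/, so it voices to [v]. /f/ is a voiceless obstruent between vowels /e/ and /u/, so it voices to [v]. /f/ is a voiceless obstruent between vowels /e/ and /u/, so it voices to [v]. → [guvoevurnevuluj].
/hjetefeito/: /t/ is a voiceless obstruent between vowels /e/ and /e/, so it voices to [d]. /f/ is a voiceless obstruent between vowels /e/ and /e/, so it voices to [v]. /t/ is a voiceless obstruent between vowels /i/ and /o/, so it voices to [d]. → [hjedeveido].
/ahjejuhirxomra/: the rule's environment is not met; surfaces unchanged as [ahjejuhirxomra].

guvoevurnevuluj, hjedeveido, ahjejuhirxomra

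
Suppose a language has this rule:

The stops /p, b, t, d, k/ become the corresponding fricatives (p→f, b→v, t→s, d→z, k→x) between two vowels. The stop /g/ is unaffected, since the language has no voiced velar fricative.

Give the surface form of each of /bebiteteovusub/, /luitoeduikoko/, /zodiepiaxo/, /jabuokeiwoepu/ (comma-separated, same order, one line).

beviseseovusub, luisoezuixoxo, zoziefiaxo, javuoxeiwoefu

/bebiteteovusub/: /b/ is a stop between vowels /e/ and /i/, so it spirantizes to the fricative [v]. /t/ is a stop between vowels /i/ and /e/, so it spirantizes to the fricative [s]. /t/ is a stop between vowels /e/ and /e/, so it spirantizes to the fricative [s]. → [beviseseovusub].
/luitoeduikoko/: /t/ is a stop between vowels /i/ and /o/, so it spirantizes to the fricative [s]. /d/ is a stop between vowels /e/ and /u/, so it spirantizes to the fricative [z]. /k/ is a stop between vowels /i/ and /o/, so it spirantizes to the fricative [x]. /k/ is a stop between vowels /o/ and /o/, so it spirantizes to the fricative [x]. → [luisoezuixoxo].
/zodiepiaxo/: /d/ is a stop between vowels /o/ and /i/, so it spirantizes to the fricative [z]. /p/ is a stop between vowels /e/ and /i/, so it spirantizes to the fricative [f]. → [zoziefiaxo].
/jabuokeiwoepu/: /b/ is a stop between vowels /a/ and /u/, so it spirantizes to the fricative [v]. /k/ is a stop between vowels /o/ and /e/, so it spirantizes to the fricative [x]. /p/ is a stop between vowels /e/ and /u/, so it spirantizes to the fricative [f]. → [javuoxeiwoefu].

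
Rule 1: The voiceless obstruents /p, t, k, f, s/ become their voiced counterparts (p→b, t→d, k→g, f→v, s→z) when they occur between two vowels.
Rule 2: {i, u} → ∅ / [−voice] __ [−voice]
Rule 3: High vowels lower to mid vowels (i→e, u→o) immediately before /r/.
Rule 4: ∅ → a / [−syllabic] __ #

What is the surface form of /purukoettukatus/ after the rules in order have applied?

porugoettugadusa

Rule 1 (intervocalic voicing): /k/ is a voiceless obstruent between vowels /u/ and /o/, so it voices to [g]. /k/ is a voiceless obstruent between vowels /u/ and /a/, so it voices to [g]. /t/ is a voiceless obstruent between vowels /a/ and /u/, so it voices to [d]. /purukoettukatus/ → purugoettugadus.
Rule 2 (high vowel syncope): no segment meets the environment; /purugoettugadus/ is unchanged.
Rule 3 (pre-rhotic lowering): /u/ is a high vowel immediately before /r/, so it lowers to [o]. /purugoettugadus/ → porugoettugadus.
Rule 4 (final a-epenthesis): the form ends in the consonant /s/, so [a] is inserted word-finally. /porugoettugadus/ → porugoettugadusa.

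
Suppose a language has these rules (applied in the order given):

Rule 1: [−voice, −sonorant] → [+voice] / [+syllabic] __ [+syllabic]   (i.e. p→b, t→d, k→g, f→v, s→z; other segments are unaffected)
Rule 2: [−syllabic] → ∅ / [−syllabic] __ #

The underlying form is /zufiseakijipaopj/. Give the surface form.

Rule 1 (intervocalic voicing): /f/ is a voiceless obstruent between vowels /u/ and /i/, so it voices to [v]. /s/ is a voiceless obstruent between vowels /i/ and /e/, so it voices to [z]. /k/ is a voiceless obstruent between vowels /a/ and /i/, so it voices to [g]. /p/ is a voiceless obstruent between vowels /i/ and /a/, so it voices to [b]. /zufiseakijipaopj/ → zuvizeagijibaopj.
Rule 2 (final cluster simplification): /j/ is the second consonant of a word-final cluster /pj/, so it deletes. /zuvizeagijibaopj/ → zuvizeagijibaop.

zuvizeagijibaop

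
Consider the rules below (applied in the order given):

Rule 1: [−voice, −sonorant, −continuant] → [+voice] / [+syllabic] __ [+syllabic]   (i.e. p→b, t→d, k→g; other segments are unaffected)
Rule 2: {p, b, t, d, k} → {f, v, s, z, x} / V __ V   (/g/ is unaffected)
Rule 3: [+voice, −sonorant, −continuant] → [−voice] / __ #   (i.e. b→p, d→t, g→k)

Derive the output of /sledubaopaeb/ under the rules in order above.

slezuvaovaep

Rule 1 (intervocalic voicing): /p/ is a voiceless stop between vowels /o/ and /a/, so it voices to [b]. /sledubaopaeb/ → sledubaobaeb.
Rule 2 (intervocalic spirantization): /d/ is a stop between vowels /e/ and /u/, so it spirantizes to the fricative [z]. /b/ is a stop between vowels /u/ and /a/, so it spirantizes to the fricative [v]. /b/ is a stop between vowels /o/ and /a/, so it spirantizes to the fricative [v]. /sledubaobaeb/ → slezuvaovaeb.
Rule 3 (final devoicing): /b/ is a voiced stop in word-final position, so it devoices to [p]. /slezuvaovaeb/ → slezuvaovaep.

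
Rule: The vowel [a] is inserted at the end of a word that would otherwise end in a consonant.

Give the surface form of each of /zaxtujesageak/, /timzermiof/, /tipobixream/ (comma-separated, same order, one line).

/zaxtujesageak/: the form ends in the consonant /k/, so [a] is inserted word-finally. → [zaxtujesageaka].
/timzermiof/: the form ends in the consonant /f/, so [a] is inserted word-finally. → [timzermiofa].
/tipobixream/: the form ends in the consonant /m/, so [a] is inserted word-finally. → [tipobixreama].

zaxtujesageaka, timzermiofa, tipobixreama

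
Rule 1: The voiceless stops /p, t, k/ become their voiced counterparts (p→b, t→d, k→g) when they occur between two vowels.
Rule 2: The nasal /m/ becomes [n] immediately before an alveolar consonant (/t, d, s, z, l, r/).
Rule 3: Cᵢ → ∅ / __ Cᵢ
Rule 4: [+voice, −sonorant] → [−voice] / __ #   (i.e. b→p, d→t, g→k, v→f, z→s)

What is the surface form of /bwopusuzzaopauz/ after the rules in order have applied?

bwobusuzaobaus

Rule 1 (intervocalic voicing): /p/ is a voiceless stop between vowels /o/ and /u/, so it voices to [b]. /p/ is a voiceless stop between vowels /o/ and /a/, so it voices to [b]. /bwopusuzzaopauz/ → bwobusuzzaobauz.
Rule 2 (nasal place assimilation): no segment meets the environment; /bwobusuzzaobauz/ is unchanged.
Rule 3 (degemination): /zz/ is a geminate; the first /z/ deletes. /bwobusuzzaobauz/ → bwobusuzaobauz.
Rule 4 (final devoicing): /z/ is a voiced obstruent in word-final position, so it devoices to [s]. /bwobusuzaobauz/ → bwobusuzaobaus.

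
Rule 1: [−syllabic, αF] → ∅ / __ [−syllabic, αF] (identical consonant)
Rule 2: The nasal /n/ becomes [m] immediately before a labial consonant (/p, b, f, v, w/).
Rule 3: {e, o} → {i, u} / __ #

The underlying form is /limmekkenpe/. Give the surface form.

limekempi

Rule 1 (degemination): /mm/ is a geminate; the first /m/ deletes. /kk/ is a geminate; the first /k/ deletes. /limmekkenpe/ → limekenpe.
Rule 2 (nasal place assimilation): /n/ precedes the labial consonant /p/, so it assimilates in place to [m]. /limekenpe/ → limekempe.
Rule 3 (final vowel raising): /e/ is a mid vowel in word-final position, so it raises to [i]. /limekempe/ → limekempi.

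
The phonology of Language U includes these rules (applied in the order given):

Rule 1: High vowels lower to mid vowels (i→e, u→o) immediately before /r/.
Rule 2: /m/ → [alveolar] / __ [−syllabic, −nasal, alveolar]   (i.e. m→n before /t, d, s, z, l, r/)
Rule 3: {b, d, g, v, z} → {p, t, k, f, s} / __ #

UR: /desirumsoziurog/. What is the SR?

Rule 1 (pre-rhotic lowering): /i/ is a high vowel immediately before /r/, so it lowers to [e]. /u/ is a high vowel immediately before /r/, so it lowers to [o]. /desirumsoziurog/ → deserumsoziorog.
Rule 2 (nasal place assimilation): /m/ precedes the alveolar consonant /s/, so it assimilates in place to [n]. /deserumsoziorog/ → deserunsoziorog.
Rule 3 (final devoicing): /g/ is a voiced obstruent in word-final position, so it devoices to [k]. /deserunsoziorog/ → deserunsoziorok.

deserunsoziorok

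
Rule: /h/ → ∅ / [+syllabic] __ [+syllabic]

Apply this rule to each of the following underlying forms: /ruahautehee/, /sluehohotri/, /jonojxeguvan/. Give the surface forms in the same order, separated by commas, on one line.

/ruahautehee/: /h/ occurs between vowels /a/ and /a/, so it deletes. /h/ occurs between vowels /e/ and /e/, so it deletes. → [ruaauteee].
/sluehohotri/: /h/ occurs between vowels /e/ and /o/, so it deletes. /h/ occurs between vowels /o/ and /o/, so it deletes. → [slueootri].
/jonojxeguvan/: the rule's environment is not met; surfaces unchanged as [jonojxeguvan].

ruaauteee, slueootri, jonojxeguvan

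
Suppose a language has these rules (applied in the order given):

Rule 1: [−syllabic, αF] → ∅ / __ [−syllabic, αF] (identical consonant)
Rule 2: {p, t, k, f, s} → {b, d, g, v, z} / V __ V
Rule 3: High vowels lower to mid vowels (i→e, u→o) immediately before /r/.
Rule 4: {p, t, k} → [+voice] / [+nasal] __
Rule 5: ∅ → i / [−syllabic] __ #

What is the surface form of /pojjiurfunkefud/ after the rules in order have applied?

pojiorfungevudi

Rule 1 (degemination): /jj/ is a geminate; the first /j/ deletes. /pojjiurfunkefud/ → pojiurfunkefud.
Rule 2 (intervocalic voicing): /f/ is a voiceless obstruent between vowels /e/ and /u/, so it voices to [v]. /pojiurfunkefud/ → pojiurfunkevud.
Rule 3 (pre-rhotic lowering): /u/ is a high vowel immediately before /r/, so it lowers to [o]. /pojiurfunkevud/ → pojiorfunkevud.
Rule 4 (post-nasal voicing): /k/ is a voiceless stop immediately after the nasal /n/, so it voices to [g]. /pojiorfunkevud/ → pojiorfungevud.
Rule 5 (final i-epenthesis): the form ends in the consonant /d/, so [i] is inserted word-finally. /pojiorfungevud/ → pojiorfungevudi.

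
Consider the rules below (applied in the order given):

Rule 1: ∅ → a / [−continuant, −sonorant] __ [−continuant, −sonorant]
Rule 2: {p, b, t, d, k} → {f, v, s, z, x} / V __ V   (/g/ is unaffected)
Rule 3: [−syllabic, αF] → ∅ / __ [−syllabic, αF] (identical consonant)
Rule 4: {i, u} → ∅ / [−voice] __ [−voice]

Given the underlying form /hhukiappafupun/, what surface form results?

hxiafafaffun

Rule 1 (stop-cluster a-epenthesis): /p/ and /p/ form a stop–stop cluster, so [a] is inserted between them. /hhukiappafupun/ → hhukiapapafupun.
Rule 2 (intervocalic spirantization): /k/ is a stop between vowels /u/ and /i/, so it spirantizes to the fricative [x]. /p/ is a stop between vowels /a/ and /a/, so it spirantizes to the fricative [f]. /p/ is a stop between vowels /a/ and /a/, so it spirantizes to the fricative [f]. /p/ is a stop between vowels /u/ and /u/, so it spirantizes to the fricative [f]. /hhukiapapafupun/ → hhuxiafafafufun.
Rule 3 (degemination): /hh/ is a geminate; the first /h/ deletes. /hhuxiafafafufun/ → huxiafafafufun.
Rule 4 (high vowel syncope): /u/ is a high vowel flanked by voiceless consonants /h/ and /x/, so it deletes. /u/ is a high vowel flanked by voiceless consonants /f/ and /f/, so it deletes. /huxiafafafufun/ → hxiafafaffun.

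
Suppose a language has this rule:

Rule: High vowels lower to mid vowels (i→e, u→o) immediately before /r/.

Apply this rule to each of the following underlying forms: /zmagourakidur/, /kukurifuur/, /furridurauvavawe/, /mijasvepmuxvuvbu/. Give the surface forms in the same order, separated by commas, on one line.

/zmagourakidur/: /u/ is a high vowel immediately before /r/, so it lowers to [o]. /u/ is a high vowel immediately before /r/, so it lowers to [o]. → [zmagoorakidor].
/kukurifuur/: /u/ is a high vowel immediately before /r/, so it lowers to [o]. /u/ is a high vowel immediately before /r/, so it lowers to [o]. → [kukorifuor].
/furridurauvavawe/: /u/ is a high vowel immediately before /r/, so it lowers to [o]. /u/ is a high vowel immediately before /r/, so it lowers to [o]. → [forridorauvavawe].
/mijasvepmuxvuvbu/: the rule's environment is not met; surfaces unchanged as [mijasvepmuxvuvbu].

zmagoorakidor, kukorifuor, forridorauvavawe, mijasvepmuxvuvbu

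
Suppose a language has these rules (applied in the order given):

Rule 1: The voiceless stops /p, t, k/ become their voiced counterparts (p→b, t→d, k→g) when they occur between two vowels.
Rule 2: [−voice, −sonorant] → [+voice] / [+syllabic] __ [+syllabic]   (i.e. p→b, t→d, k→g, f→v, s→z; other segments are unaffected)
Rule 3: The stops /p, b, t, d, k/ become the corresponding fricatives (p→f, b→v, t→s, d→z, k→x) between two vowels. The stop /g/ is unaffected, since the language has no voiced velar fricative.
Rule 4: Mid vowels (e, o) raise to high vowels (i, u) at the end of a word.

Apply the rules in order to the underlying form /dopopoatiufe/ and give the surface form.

Rule 1 (intervocalic voicing): /p/ is a voiceless stop between vowels /o/ and /o/, so it voices to [b]. /p/ is a voiceless stop between vowels /o/ and /o/, so it voices to [b]. /t/ is a voiceless stop between vowels /a/ and /i/, so it voices to [d]. /dopopoatiufe/ → doboboadiufe.
Rule 2 (intervocalic voicing): /f/ is a voiceless obstruent between vowels /u/ and /e/, so it voices to [v]. /doboboadiufe/ → doboboadiuve.
Rule 3 (intervocalic spirantization): /b/ is a stop between vowels /o/ and /o/, so it spirantizes to the fricative [v]. /b/ is a stop between vowels /o/ and /o/, so it spirantizes to the fricative [v]. /d/ is a stop between vowels /a/ and /i/, so it spirantizes to the fricative [z]. /doboboadiuve/ → dovovoaziuve.
Rule 4 (final vowel raising): /e/ is a mid vowel in word-final position, so it raises to [i]. /dovovoaziuve/ → dovovoaziuvi.

dovovoaziuvi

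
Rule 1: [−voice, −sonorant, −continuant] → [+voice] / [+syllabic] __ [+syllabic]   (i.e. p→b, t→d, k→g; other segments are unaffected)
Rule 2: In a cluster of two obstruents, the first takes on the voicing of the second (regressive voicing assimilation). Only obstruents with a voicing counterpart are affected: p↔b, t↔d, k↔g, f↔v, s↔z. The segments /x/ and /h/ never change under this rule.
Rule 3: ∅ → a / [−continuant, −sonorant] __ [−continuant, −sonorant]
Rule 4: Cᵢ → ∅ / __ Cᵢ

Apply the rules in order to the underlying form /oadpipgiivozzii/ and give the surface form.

oatapibagiivozii

Rule 1 (intervocalic voicing): no segment meets the environment; /oadpipgiivozzii/ is unchanged.
Rule 2 (regressive voicing assimilation): /d/ precedes the voiceless obstruent /p/, so it devoices to [t] by assimilation. /p/ precedes the voiced obstruent /g/, so it voices to [b] by assimilation. /oadpipgiivozzii/ → oatpibgiivozzii.
Rule 3 (stop-cluster a-epenthesis): /t/ and /p/ form a stop–stop cluster, so [a] is inserted between them. /b/ and /g/ form a stop–stop cluster, so [a] is inserted between them. /oatpibgiivozzii/ → oatapibagiivozzii.
Rule 4 (degemination): /zz/ is a geminate; the first /z/ deletes. /oatapibagiivozzii/ → oatapibagiivozii.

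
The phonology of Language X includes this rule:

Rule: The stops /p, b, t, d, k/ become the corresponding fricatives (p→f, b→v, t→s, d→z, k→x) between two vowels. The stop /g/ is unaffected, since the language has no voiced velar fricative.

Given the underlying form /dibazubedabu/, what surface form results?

Scanning /dibazubedabu/: /d/ at position 1 is not in the conditioning environment; /b/ is a stop between vowels /i/ and /a/, so it spirantizes to the fricative [v]; /b/ is a stop between vowels /u/ and /e/, so it spirantizes to the fricative [v]; /d/ is a stop between vowels /e/ and /a/, so it spirantizes to the fricative [z]; /b/ is a stop between vowels /a/ and /u/, so it spirantizes to the fricative [v].
Result: [divazuvezavu].

divazuvezavu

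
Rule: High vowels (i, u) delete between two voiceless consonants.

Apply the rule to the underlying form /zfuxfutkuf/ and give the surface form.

/u/ is a high vowel flanked by voiceless consonants /f/ and /x/, so it deletes.
/u/ is a high vowel flanked by voiceless consonants /f/ and /t/, so it deletes.
/u/ is a high vowel flanked by voiceless consonants /k/ and /f/, so it deletes.
Surface form: [zfxftkf].

zfxftkf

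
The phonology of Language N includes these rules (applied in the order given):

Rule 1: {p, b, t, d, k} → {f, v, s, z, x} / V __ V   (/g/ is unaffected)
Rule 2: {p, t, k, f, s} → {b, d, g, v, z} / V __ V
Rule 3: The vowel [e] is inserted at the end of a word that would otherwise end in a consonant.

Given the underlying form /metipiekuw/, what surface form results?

Rule 1 (intervocalic spirantization): /t/ is a stop between vowels /e/ and /i/, so it spirantizes to the fricative [s]. /p/ is a stop between vowels /i/ and /i/, so it spirantizes to the fricative [f]. /k/ is a stop between vowels /e/ and /u/, so it spirantizes to the fricative [x]. /metipiekuw/ → mesifiexuw.
Rule 2 (intervocalic voicing): /s/ is a voiceless obstruent between vowels /e/ and /i/, so it voices to [z]. /f/ is a voiceless obstruent between vowels /i/ and /i/, so it voices to [v]. /mesifiexuw/ → meziviexuw.
Rule 3 (final e-epenthesis): the form ends in the consonant /w/, so [e] is inserted word-finally. /meziviexuw/ → meziviexuwe.

meziviexuwe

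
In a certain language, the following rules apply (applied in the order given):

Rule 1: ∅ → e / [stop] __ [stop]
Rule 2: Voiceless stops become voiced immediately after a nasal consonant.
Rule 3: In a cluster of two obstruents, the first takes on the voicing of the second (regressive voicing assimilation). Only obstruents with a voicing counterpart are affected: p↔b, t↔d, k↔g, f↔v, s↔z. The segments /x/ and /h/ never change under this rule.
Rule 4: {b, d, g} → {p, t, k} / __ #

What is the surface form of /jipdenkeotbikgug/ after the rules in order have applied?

jipedengeotebikeguk

Rule 1 (stop-cluster e-epenthesis): /p/ and /d/ form a stop–stop cluster, so [e] is inserted between them. /t/ and /b/ form a stop–stop cluster, so [e] is inserted between them. /k/ and /g/ form a stop–stop cluster, so [e] is inserted between them. /jipdenkeotbikgug/ → jipedenkeotebikegug.
Rule 2 (post-nasal voicing): /k/ is a voiceless stop immediately after the nasal /n/, so it voices to [g]. /jipedenkeotebikegug/ → jipedengeotebikegug.
Rule 3 (regressive voicing assimilation): no segment meets the environment; /jipedengeotebikegug/ is unchanged.
Rule 4 (final devoicing): /g/ is a voiced stop in word-final position, so it devoices to [k]. /jipedengeotebikegug/ → jipedengeotebikeguk.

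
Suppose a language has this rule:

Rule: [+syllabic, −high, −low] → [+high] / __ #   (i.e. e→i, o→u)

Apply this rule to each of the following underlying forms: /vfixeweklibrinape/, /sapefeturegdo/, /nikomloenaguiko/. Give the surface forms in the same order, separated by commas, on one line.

vfixeweklibrinapi, sapefeturegdu, nikomloenaguiku

/vfixeweklibrinape/: /e/ is a mid vowel in word-final position, so it raises to [i]. → [vfixeweklibrinapi].
/sapefeturegdo/: /o/ is a mid vowel in word-final position, so it raises to [u]. → [sapefeturegdu].
/nikomloenaguiko/: /o/ is a mid vowel in word-final position, so it raises to [u]. → [nikomloenaguiku].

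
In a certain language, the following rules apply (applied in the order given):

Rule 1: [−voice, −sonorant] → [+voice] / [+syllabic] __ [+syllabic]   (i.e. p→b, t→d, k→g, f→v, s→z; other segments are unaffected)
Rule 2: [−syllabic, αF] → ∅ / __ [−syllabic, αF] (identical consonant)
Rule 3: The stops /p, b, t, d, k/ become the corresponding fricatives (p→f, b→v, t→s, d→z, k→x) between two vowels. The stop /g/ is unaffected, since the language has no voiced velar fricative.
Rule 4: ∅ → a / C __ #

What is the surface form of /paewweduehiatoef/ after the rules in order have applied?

Rule 1 (intervocalic voicing): /t/ is a voiceless obstruent between vowels /a/ and /o/, so it voices to [d]. /paewweduehiatoef/ → paewweduehiadoef.
Rule 2 (degemination): /ww/ is a geminate; the first /w/ deletes. /paewweduehiadoef/ → paeweduehiadoef.
Rule 3 (intervocalic spirantization): /d/ is a stop between vowels /e/ and /u/, so it spirantizes to the fricative [z]. /d/ is a stop between vowels /a/ and /o/, so it spirantizes to the fricative [z]. /paeweduehiadoef/ → paewezuehiazoef.
Rule 4 (final a-epenthesis): the form ends in the consonant /f/, so [a] is inserted word-finally. /paewezuehiazoef/ → paewezuehiazoefa.

paewezuehiazoefa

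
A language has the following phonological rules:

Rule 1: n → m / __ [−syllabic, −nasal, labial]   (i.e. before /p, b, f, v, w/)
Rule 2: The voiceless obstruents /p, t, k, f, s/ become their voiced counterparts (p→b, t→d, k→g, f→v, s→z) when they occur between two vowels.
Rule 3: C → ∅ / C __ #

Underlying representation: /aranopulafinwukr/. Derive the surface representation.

Rule 1 (nasal place assimilation): /n/ precedes the labial consonant /w/, so it assimilates in place to [m]. /aranopulafinwukr/ → aranopulafimwukr.
Rule 2 (intervocalic voicing): /p/ is a voiceless obstruent between vowels /o/ and /u/, so it voices to [b]. /f/ is a voiceless obstruent between vowels /a/ and /i/, so it voices to [v]. /aranopulafimwukr/ → aranobulavimwukr.
Rule 3 (final cluster simplification): /r/ is the second consonant of a word-final cluster /kr/, so it deletes. /aranobulavimwukr/ → aranobulavimwuk.

aranobulavimwuk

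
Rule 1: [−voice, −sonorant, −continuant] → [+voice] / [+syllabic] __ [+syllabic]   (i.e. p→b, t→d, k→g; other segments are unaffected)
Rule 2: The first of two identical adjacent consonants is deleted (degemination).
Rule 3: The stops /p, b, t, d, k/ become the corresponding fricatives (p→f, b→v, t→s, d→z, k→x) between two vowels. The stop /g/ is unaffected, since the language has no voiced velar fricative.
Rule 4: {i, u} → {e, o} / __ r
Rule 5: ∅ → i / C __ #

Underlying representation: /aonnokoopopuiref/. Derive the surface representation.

Rule 1 (intervocalic voicing): /k/ is a voiceless stop between vowels /o/ and /o/, so it voices to [g]. /p/ is a voiceless stop between vowels /o/ and /o/, so it voices to [b]. /p/ is a voiceless stop between vowels /o/ and /u/, so it voices to [b]. /aonnokoopopuiref/ → aonnogoobobuiref.
Rule 2 (degemination): /nn/ is a geminate; the first /n/ deletes. /aonnogoobobuiref/ → aonogoobobuiref.
Rule 3 (intervocalic spirantization): /b/ is a stop between vowels /o/ and /o/, so it spirantizes to the fricative [v]. /b/ is a stop between vowels /o/ and /u/, so it spirantizes to the fricative [v]. /aonogoobobuiref/ → aonogoovovuiref.
Rule 4 (pre-rhotic lowering): /i/ is a high vowel immediately before /r/, so it lowers to [e]. /aonogoovovuiref/ → aonogoovovueref.
Rule 5 (final i-epenthesis): the form ends in the consonant /f/, so [i] is inserted word-finally. /aonogoovovueref/ → aonogoovovuerefi.

aonogoovovuerefi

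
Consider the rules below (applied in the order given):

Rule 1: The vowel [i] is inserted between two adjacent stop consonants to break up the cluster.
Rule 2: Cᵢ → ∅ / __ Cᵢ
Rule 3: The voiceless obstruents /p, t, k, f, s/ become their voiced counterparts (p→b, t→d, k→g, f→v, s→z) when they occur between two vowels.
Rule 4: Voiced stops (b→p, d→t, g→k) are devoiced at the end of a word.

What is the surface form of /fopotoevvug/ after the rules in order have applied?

fobodoevuk

Rule 1 (stop-cluster i-epenthesis): no segment meets the environment; /fopotoevvug/ is unchanged.
Rule 2 (degemination): /vv/ is a geminate; the first /v/ deletes. /fopotoevvug/ → fopotoevug.
Rule 3 (intervocalic voicing): /p/ is a voiceless obstruent between vowels /o/ and /o/, so it voices to [b]. /t/ is a voiceless obstruent between vowels /o/ and /o/, so it voices to [d]. /fopotoevug/ → fobodoevug.
Rule 4 (final devoicing): /g/ is a voiced stop in word-final position, so it devoices to [k]. /fobodoevug/ → fobodoevuk.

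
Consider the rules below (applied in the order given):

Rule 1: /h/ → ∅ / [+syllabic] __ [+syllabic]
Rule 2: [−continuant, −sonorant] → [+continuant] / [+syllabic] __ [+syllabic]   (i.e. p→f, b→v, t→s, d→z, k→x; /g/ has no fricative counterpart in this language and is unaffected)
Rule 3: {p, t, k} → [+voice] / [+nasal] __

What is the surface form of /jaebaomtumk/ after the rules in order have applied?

Rule 1 (intervocalic h-deletion): no segment meets the environment; /jaebaomtumk/ is unchanged.
Rule 2 (intervocalic spirantization): /b/ is a stop between vowels /e/ and /a/, so it spirantizes to the fricative [v]. /jaebaomtumk/ → jaevaomtumk.
Rule 3 (post-nasal voicing): /t/ is a voiceless stop immediately after the nasal /m/, so it voices to [d]. /k/ is a voiceless stop immediately after the nasal /m/, so it voices to [g]. /jaevaomtumk/ → jaevaomdumg.

jaevaomdumg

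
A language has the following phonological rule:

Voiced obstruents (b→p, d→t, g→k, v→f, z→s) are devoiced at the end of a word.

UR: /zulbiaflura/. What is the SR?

zulbiaflura

No segment of /zulbiaflura/ meets the structural description of the rule, so the form surfaces unchanged.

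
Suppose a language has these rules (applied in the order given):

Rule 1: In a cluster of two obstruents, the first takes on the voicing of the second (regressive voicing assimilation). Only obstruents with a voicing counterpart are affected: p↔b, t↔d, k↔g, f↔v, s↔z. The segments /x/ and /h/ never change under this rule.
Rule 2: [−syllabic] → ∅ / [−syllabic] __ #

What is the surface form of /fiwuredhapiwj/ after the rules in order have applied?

Rule 1 (regressive voicing assimilation): /d/ precedes the voiceless obstruent /h/, so it devoices to [t] by assimilation. /fiwuredhapiwj/ → fiwurethapiwj.
Rule 2 (final cluster simplification): /j/ is the second consonant of a word-final cluster /wj/, so it deletes. /fiwurethapiwj/ → fiwurethapiw.

fiwurethapiw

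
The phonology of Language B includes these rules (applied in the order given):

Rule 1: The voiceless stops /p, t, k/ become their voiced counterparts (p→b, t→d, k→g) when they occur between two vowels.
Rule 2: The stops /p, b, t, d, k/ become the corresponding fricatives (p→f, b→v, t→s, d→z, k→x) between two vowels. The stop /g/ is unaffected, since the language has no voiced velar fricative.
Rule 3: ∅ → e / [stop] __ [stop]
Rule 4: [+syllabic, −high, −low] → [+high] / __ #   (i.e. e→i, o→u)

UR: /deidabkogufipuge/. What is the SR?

Rule 1 (intervocalic voicing): /p/ is a voiceless stop between vowels /i/ and /u/, so it voices to [b]. /deidabkogufipuge/ → deidabkogufibuge.
Rule 2 (intervocalic spirantization): /d/ is a stop between vowels /i/ and /a/, so it spirantizes to the fricative [z]. /b/ is a stop between vowels /i/ and /u/, so it spirantizes to the fricative [v]. /deidabkogufibuge/ → deizabkogufivuge.
Rule 3 (stop-cluster e-epenthesis): /b/ and /k/ form a stop–stop cluster, so [e] is inserted between them. /deizabkogufivuge/ → deizabekogufivuge.
Rule 4 (final vowel raising): /e/ is a mid vowel in word-final position, so it raises to [i]. /deizabekogufivuge/ → deizabekogufivugi.

deizabekogufivugi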